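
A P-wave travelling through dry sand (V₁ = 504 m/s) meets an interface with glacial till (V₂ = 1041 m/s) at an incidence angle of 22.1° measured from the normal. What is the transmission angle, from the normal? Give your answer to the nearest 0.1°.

Snell's law: sin θ₂ = (V₂/V₁)·sin θ₁ = (1041/504)·sin 22.1° = 0.7771.
θ₂ = arcsin 0.7771 = 50.99° from the normal.

51.0°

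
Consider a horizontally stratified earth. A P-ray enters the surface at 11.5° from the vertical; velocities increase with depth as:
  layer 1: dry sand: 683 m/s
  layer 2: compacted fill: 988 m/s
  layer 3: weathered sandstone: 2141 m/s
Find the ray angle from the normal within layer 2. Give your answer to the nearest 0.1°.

16.8°

Snell's law across each interface conserves sin θ / V, so sin θ_2 = V_2·sin θ₁/V₁.
sin θ_2 = 988 × sin 11.5° / 683 = 0.2884.
θ_2 = 16.76° from the vertical.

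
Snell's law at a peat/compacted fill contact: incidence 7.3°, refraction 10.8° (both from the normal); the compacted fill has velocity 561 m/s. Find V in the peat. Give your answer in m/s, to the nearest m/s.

sin 7.3° = 0.1271; sin 10.8° = 0.1874.
V₁ = V₂·(sin θ₁/sin θ₂) = 561·(0.1271/0.1874) = 380.42 m/s.

380 m/s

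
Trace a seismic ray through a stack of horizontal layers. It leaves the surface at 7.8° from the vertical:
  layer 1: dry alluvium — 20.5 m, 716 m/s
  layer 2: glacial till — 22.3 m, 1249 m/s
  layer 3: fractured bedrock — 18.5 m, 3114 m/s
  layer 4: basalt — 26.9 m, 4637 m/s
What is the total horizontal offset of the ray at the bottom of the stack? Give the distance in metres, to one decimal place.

71.3 m

Apply Snell's law at each interface; in layer i the horizontal offset is hᵢ·tan θᵢ.
Layer 1: θ = 7.80°; offset = 20.5·tan 7.80° = 2.808 m.
Layer 2: sin θ = 1249·sin 7.8°/716 = 0.2367, θ = 13.69°; offset = 22.3·tan 13.69° = 5.434 m.
Layer 3: sin θ = 3114·sin 7.8°/716 = 0.5902, θ = 36.17°; offset = 18.5·tan 36.17° = 13.527 m.
Layer 4: sin θ = 4637·sin 7.8°/716 = 0.8789, θ = 61.51°; offset = 26.9·tan 61.51° = 49.571 m.
Σ offsets = 71.341 m.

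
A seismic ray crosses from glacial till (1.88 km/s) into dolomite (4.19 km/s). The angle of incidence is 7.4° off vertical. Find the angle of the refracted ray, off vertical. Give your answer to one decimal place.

16.7°

Snell's law: sin θ₂ = (V₂/V₁)·sin θ₁ = (4.19/1.88)·sin 7.4° = 0.2870.
θ₂ = arcsin 0.2870 = 16.68° from the normal.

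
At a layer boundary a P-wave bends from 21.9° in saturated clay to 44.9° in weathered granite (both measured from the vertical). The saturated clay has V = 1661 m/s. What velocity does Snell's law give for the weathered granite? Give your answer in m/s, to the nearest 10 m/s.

3140 m/s

Snell's law: sin 21.9°/V₁ = sin 44.9°/V₂.
V₂ = V₁·sin 44.9°/sin 21.9° = 1661 × 1.8925 = 3143.41 m/s.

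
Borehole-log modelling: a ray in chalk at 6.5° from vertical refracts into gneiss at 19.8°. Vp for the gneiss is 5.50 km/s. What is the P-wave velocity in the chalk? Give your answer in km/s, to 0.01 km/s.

1.84 km/s

Snell's law: sin 6.5°/V₁ = sin 19.8°/V₂.
V₁ = V₂·sin 6.5°/sin 19.8° = 5.50 × 0.3342 = 1.84 km/s.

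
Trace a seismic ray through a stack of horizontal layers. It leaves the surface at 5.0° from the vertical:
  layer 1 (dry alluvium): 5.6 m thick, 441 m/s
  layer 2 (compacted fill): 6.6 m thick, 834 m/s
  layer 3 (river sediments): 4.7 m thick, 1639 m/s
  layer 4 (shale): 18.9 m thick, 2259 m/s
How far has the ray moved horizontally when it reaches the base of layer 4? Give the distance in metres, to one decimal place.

12.6 m

Apply Snell's law at each interface; in layer i the horizontal offset is hᵢ·tan θᵢ.
Layer 1: θ = 5.00°; offset = 5.6·tan 5.00° = 0.490 m.
Layer 2: sin θ = 834·sin 5.0°/441 = 0.1648, θ = 9.49°; offset = 6.6·tan 9.49° = 1.103 m.
Layer 3: sin θ = 1639·sin 5.0°/441 = 0.3239, θ = 18.90°; offset = 4.7·tan 18.90° = 1.609 m.
Layer 4: sin θ = 2259·sin 5.0°/441 = 0.4465, θ = 26.52°; offset = 18.9·tan 26.52° = 9.430 m.
Total horizontal offset = 12.632 m.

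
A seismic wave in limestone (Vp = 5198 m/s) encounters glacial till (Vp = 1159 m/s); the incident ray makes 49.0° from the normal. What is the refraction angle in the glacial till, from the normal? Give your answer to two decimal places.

sin θ₁/V₁ = sin θ₂/V₂ ⇒ sin θ₂ = 1159·sin 49.0°/5198 = 1159·0.7547/5198 = 0.1683.
θ₂ = arcsin 0.1683 = 9.69° from the normal.

9.69°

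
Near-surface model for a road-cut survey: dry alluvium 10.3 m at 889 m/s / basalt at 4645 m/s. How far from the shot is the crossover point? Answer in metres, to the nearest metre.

x_cross = 2h·√((V₂+V₁)/(V₂−V₁)).
(V₂+V₁)/(V₂−V₁) = (4645+889)/(4645−889) = 1.4734; √ = 1.2138.
x_cross = 2·10.3·1.2138 = 25.00 m.

25 m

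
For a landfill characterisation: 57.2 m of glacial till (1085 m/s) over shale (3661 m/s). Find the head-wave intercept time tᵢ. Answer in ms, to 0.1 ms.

θ_c = arcsin(V₁/V₂) = arcsin(1085/3661) = 17.24°; cos θ_c = 0.9551.
tᵢ = 2h·cos θ_c / V₁ = 2·57.2·0.9551 / 1085 = 0.10070 s.

100.7 ms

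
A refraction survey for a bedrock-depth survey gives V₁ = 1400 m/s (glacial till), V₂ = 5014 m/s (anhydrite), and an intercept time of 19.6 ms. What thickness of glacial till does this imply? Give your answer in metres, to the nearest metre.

14 m

h = tᵢ·V₁·V₂ / (2·√(V₂²−V₁²)).
√(V₂²−V₁²) = √(5014² − 1400²) = 4814.6 m/s.
h = 0.0196 s × 1400 × 5014 / (2 × 4814.6) = 14.29 m.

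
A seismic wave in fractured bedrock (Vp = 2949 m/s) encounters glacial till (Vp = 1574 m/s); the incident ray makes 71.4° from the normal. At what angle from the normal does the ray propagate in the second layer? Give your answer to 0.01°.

30.39°

Snell's law: sin θ₂ = (V₂/V₁)·sin θ₁ = (1574/2949)·sin 71.4° = 0.5059.
θ₂ = sin⁻¹(0.5059) = 30.39° (from vertical).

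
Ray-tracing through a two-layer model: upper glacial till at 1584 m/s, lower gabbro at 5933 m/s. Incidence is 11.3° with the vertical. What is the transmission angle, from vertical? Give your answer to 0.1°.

47.2°

Snell's law: sin θ₂ = (V₂/V₁)·sin θ₁ = (5933/1584)·sin 11.3° = 0.7339.
θ₂ = sin⁻¹(0.7339) = 47.22° (from vertical).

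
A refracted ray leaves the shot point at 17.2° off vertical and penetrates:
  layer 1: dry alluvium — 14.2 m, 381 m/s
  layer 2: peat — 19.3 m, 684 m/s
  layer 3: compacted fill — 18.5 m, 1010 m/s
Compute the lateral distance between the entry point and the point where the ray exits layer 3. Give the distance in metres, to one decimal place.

39.8 m

Ray parameter p = sin 17.2° / 381 m/s = 7.7614e-04 s/m.
Layer 1: θ = 17.20°; offset = 14.2·tan 17.20° = 4.396 m.
Layer 2: sin θ = p·684 = 0.5309 → θ = 32.06°; offset = 19.3·tan 32.06° = 12.090 m.
Layer 3: sin θ = p·1010 = 0.7839 → θ = 51.62°; offset = 18.5·tan 51.62° = 23.357 m.
Summing the layer offsets gives 39.843 m.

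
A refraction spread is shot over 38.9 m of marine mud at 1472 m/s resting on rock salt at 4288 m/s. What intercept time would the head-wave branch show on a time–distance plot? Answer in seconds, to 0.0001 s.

0.0496 s

tᵢ = 2h·√(V₂²−V₁²)/(V₁V₂).
√(V₂²−V₁²) = √(4288²−1472²) = 4027.4 m/s.
tᵢ = 2·38.9·4027.4/(1472·4288) = 0.04964 s.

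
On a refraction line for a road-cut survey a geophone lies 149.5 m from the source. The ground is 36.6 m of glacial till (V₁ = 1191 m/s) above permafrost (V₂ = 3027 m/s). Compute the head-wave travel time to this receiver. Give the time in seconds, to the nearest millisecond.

t = x/V₂ + 2h·√(V₂²−V₁²)/(V₁V₂).
√(V₂²−V₁²) = √(3027²−1191²) = 2782.8 m/s; delay term = 2·36.6·2782.8/(1191·3027) = 0.05650 s.
t = 149.5/3027 + 0.05650 = 0.10589 s.

0.106 s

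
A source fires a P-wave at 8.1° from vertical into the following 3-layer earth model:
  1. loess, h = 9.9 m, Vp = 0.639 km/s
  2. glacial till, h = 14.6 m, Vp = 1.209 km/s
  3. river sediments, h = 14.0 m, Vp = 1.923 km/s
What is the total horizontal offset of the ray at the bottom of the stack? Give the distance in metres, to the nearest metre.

p = sin θ₁/V₁ = sin 8.1°/0.639 = 2.2050e-01 s/km is conserved through the stack.
Layer 1: θ = 8.10°; offset = 9.9·tan 8.10° = 1.409 m.
Layer 2: sin θ = p·1.209 = 0.2666 → θ = 15.46°; offset = 14.6·tan 15.46° = 4.038 m.
Layer 3: sin θ = p·1.923 = 0.4240 → θ = 25.09°; offset = 14.0·tan 25.09° = 6.555 m.
Total horizontal offset = 12.002 m.

12 m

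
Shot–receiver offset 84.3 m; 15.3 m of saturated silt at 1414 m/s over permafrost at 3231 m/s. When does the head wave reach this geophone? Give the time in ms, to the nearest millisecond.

θ_c = arcsin(V₁/V₂) = arcsin(1414/3231) = 25.95°, cos θ_c = 0.8992.
Intercept time tᵢ = 2h cos θ_c / V₁ = 2·15.3·0.8992/1414 = 0.01946 s.
t = x/V₂ + tᵢ = 84.3/3231 + 0.01946 = 0.04555 s.

46 ms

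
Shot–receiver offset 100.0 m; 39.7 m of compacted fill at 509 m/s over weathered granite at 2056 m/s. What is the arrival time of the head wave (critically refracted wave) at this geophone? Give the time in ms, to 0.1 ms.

t = x/V₂ + 2h·√(V₂²−V₁²)/(V₁V₂).
√(V₂²−V₁²) = √(2056²−509²) = 1992.0 m/s; delay term = 2·39.7·1992.0/(509·2056) = 0.15114 s.
t = 100.0/2056 + 0.15114 = 0.19977 s.

199.8 ms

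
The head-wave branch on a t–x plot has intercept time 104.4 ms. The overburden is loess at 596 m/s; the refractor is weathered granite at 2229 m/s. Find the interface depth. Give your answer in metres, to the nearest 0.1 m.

32.3 m

h = tᵢ·V₁·V₂ / (2·√(V₂²−V₁²)).
√(V₂²−V₁²) = √(2229² − 596²) = 2147.8 m/s.
h = 0.1044 s × 596 × 2229 / (2 × 2147.8) = 32.29 m.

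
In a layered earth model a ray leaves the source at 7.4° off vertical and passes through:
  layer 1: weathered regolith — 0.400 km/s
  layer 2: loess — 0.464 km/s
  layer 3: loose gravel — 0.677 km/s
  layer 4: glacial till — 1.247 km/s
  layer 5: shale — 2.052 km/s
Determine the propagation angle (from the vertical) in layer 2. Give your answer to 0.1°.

8.6°

Ray parameter p = sin 7.4° / 0.400 = 3.2199e-01 s/km.
sin θ_2 = p·V_2 = 3.2199e-01 × 0.464 = 0.1494.
θ_2 = 8.59° from the vertical.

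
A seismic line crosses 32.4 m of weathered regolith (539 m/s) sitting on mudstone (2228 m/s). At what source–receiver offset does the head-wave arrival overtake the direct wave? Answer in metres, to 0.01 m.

x_cross = 2h·√((V₂+V₁)/(V₂−V₁)).
(V₂+V₁)/(V₂−V₁) = (2228+539)/(2228−539) = 1.6382; √ = 1.2799.
x_cross = 2·32.4·1.2799 = 82.94 m.

82.94 m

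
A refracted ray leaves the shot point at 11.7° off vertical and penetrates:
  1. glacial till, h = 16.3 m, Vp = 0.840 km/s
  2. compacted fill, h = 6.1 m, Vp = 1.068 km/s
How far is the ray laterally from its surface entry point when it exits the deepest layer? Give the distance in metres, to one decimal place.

5.0 m

Ray parameter p = sin 11.7° / 0.840 km/s = 2.4141e-01 s/km.
Layer 1: θ = 11.70°; offset = 16.3·tan 11.70° = 3.376 m.
Layer 2: sin θ = p·1.068 = 0.2578 → θ = 14.94°; offset = 6.1·tan 14.94° = 1.628 m.
Σ offsets = 5.003 m.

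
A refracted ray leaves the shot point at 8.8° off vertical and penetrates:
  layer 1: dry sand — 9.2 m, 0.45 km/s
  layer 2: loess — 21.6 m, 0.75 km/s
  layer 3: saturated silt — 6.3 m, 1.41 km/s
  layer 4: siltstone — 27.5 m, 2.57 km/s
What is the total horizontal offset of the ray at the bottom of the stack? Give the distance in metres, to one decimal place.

Apply Snell's law at each interface; in layer i the horizontal offset is hᵢ·tan θᵢ.
Layer 1: θ = 8.80°; offset = 9.2·tan 8.80° = 1.424 m.
Layer 2: sin θ = 0.75·sin 8.8°/0.45 = 0.2550, θ = 14.77°; offset = 21.6·tan 14.77° = 5.696 m.
Layer 3: sin θ = 1.41·sin 8.8°/0.45 = 0.4794, θ = 28.64°; offset = 6.3·tan 28.64° = 3.441 m.
Layer 4: sin θ = 2.57·sin 8.8°/0.45 = 0.8737, θ = 60.89°; offset = 27.5·tan 60.89° = 49.395 m.
Total horizontal offset = 59.956 m.

60.0 m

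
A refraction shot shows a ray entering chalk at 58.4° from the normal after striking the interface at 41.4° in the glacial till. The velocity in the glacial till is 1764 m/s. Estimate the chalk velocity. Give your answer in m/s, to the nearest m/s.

2272 m/s

Snell's law: sin 41.4°/V₁ = sin 58.4°/V₂.
V₂ = V₁·sin 58.4°/sin 41.4° = 1764 × 1.2879 = 2271.92 m/s.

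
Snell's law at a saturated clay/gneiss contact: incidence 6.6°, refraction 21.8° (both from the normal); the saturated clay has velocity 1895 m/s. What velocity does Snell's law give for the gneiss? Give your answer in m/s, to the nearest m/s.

6123 m/s

sin 6.6° = 0.1149; sin 21.8° = 0.3714.
V₂ = V₁·(sin θ₂/sin θ₁) = 1895·(0.3714/0.1149) = 6122.84 m/s.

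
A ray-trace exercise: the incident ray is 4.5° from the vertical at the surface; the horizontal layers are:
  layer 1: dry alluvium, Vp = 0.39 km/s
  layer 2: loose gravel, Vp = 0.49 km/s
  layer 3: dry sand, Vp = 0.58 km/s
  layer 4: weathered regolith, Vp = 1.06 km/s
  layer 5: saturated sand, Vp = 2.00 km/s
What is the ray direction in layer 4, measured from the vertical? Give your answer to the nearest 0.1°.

12.3°

Snell's law across each interface conserves sin θ / V, so sin θ_4 = V_4·sin θ₁/V₁.
sin θ_4 = 1.06 × sin 4.5° / 0.39 = 0.2132.
θ_4 = arcsin 0.2132 = 12.31°.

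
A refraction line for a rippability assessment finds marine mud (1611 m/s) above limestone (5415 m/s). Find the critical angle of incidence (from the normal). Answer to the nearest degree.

Critical incidence: sin θ_c = V₁/V₂ = 1611/5415 = 0.2975.
θ_c = arcsin 0.2975 = 17.31°.

17°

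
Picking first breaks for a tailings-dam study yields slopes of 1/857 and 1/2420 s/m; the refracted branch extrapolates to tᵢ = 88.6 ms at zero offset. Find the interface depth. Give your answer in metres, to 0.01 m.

θ_c = arcsin(857/2420) = 20.74°; cos θ_c = 0.9352.
tᵢ = 2h cos θ_c/V₁ ⇒ h = tᵢ·V₁/(2 cos θ_c) = 0.0886·857/(2·0.9352) = 40.60 m.

40.60 m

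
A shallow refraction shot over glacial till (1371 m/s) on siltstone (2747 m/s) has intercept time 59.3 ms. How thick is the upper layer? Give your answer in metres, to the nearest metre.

47 m

h = tᵢ·V₁·V₂ / (2·√(V₂²−V₁²)).
√(V₂²−V₁²) = √(2747² − 1371²) = 2380.4 m/s.
h = 0.0593 s × 1371 × 2747 / (2 × 2380.4) = 46.91 m.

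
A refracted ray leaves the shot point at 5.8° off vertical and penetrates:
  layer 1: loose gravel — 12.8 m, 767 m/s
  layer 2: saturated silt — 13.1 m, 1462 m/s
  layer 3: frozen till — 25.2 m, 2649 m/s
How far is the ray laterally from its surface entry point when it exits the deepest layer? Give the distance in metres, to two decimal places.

Apply Snell's law at each interface; in layer i the horizontal offset is hᵢ·tan θᵢ.
Layer 1: θ = 5.80°; offset = 12.8·tan 5.80° = 1.3002 m.
Layer 2: sin θ = 1462·sin 5.8°/767 = 0.1926, θ = 11.11°; offset = 13.1·tan 11.11° = 2.5716 m.
Layer 3: sin θ = 2649·sin 5.8°/767 = 0.3490, θ = 20.43°; offset = 25.2·tan 20.43° = 9.3855 m.
Total horizontal offset = 13.2572 m.

13.26 m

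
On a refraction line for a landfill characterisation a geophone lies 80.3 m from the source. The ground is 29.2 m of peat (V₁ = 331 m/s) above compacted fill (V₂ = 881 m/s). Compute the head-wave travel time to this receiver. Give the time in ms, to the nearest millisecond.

t = x/V₂ + 2h·√(V₂²−V₁²)/(V₁V₂).
√(V₂²−V₁²) = √(881²−331²) = 816.5 m/s; delay term = 2·29.2·816.5/(331·881) = 0.16351 s.
t = 80.3/881 + 0.16351 = 0.25466 s.

255 ms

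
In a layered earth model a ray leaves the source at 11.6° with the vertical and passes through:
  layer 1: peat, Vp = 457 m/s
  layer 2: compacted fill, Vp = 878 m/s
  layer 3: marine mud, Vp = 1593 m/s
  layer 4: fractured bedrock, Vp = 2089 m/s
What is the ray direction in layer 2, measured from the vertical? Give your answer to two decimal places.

Ray parameter p = sin 11.6° / 457 = 4.4000e-04 s/m.
sin θ_2 = p·V_2 = 4.4000e-04 × 878 = 0.3863.
θ_2 = 22.73° from the vertical.

22.73°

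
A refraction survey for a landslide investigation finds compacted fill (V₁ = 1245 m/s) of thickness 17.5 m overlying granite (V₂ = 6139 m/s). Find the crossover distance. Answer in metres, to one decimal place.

43.0 m

x_cross = 2h·√((V₂+V₁)/(V₂−V₁)).
(V₂+V₁)/(V₂−V₁) = (6139+1245)/(6139−1245) = 1.5088; √ = 1.2283.
x_cross = 2·17.5·1.2283 = 42.99 m.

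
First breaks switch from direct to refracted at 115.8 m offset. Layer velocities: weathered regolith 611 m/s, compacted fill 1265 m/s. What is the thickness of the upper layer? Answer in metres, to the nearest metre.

34 m

h = (x_cross/2)·√((V₂−V₁)/(V₂+V₁)).
(V₂−V₁)/(V₂+V₁) = (1265−611)/(1265+611) = 0.3486; √ = 0.5904.
h = (115.8/2)·0.5904 = 34.19 m.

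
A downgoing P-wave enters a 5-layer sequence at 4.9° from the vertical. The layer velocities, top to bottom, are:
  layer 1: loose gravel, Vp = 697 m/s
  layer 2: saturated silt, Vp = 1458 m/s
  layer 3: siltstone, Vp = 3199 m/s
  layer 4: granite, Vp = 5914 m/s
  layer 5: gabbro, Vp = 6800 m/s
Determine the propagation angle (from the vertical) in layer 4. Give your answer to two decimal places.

46.45°

Ray parameter p = sin 4.9° / 697 = 1.2255e-04 s/m.
sin θ_4 = p·V_4 = 1.2255e-04 × 5914 = 0.7248.
θ_4 = arcsin 0.7248 = 46.45°.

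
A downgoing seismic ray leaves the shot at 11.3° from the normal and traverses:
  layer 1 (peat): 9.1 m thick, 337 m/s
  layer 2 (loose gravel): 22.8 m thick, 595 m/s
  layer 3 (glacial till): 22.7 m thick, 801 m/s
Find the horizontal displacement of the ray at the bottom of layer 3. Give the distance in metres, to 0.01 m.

22.17 m

Apply Snell's law at each interface; in layer i the horizontal offset is hᵢ·tan θᵢ.
Layer 1: θ = 11.30°; offset = 9.1·tan 11.30° = 1.8184 m.
Layer 2: sin θ = 595·sin 11.3°/337 = 0.3460, θ = 20.24°; offset = 22.8·tan 20.24° = 8.4070 m.
Layer 3: sin θ = 801·sin 11.3°/337 = 0.4657, θ = 27.76°; offset = 22.7·tan 27.76° = 11.9470 m.
Total horizontal offset = 22.1724 m.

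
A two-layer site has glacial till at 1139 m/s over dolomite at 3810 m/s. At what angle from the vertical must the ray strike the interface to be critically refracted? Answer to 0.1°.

Critical incidence: sin θ_c = V₁/V₂ = 1139/3810 = 0.2990.
θ_c = arcsin 0.2990 = 17.39°.

17.4°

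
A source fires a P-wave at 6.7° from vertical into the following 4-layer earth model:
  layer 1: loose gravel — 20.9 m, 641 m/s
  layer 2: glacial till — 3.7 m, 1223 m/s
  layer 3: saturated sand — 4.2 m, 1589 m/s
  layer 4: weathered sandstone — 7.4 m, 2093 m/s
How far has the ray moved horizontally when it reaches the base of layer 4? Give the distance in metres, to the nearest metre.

8 m

p = sin θ₁/V₁ = sin 6.7°/641 = 1.8201e-04 s/m is conserved through the stack.
Layer 1: θ = 6.70°; offset = 20.9·tan 6.70° = 2.455 m.
Layer 2: sin θ = p·1223 = 0.2226 → θ = 12.86°; offset = 3.7·tan 12.86° = 0.845 m.
Layer 3: sin θ = p·1589 = 0.2892 → θ = 16.81°; offset = 4.2·tan 16.81° = 1.269 m.
Layer 4: sin θ = p·2093 = 0.3810 → θ = 22.39°; offset = 7.4·tan 22.39° = 3.049 m.
Total horizontal offset = 7.618 m.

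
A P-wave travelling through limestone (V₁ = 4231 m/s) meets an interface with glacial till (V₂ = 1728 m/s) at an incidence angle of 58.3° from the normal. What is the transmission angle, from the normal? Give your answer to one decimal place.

20.3°

Snell's law: sin θ₂ = (V₂/V₁)·sin θ₁ = (1728/4231)·sin 58.3° = 0.3475.
θ₂ = arcsin 0.3475 = 20.33° from the normal.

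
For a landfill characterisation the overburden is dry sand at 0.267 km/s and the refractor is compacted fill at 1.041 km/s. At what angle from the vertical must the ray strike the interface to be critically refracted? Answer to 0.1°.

14.9°

Critical incidence: sin θ_c = V₁/V₂ = 0.267/1.041 = 0.2565.
θ_c = arcsin 0.2565 = 14.86°.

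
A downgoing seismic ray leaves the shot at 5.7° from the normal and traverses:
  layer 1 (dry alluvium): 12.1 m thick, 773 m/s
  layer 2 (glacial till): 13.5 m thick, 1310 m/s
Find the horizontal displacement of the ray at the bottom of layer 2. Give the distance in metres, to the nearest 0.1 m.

3.5 m

Apply Snell's law at each interface; in layer i the horizontal offset is hᵢ·tan θᵢ.
Layer 1: θ = 5.70°; offset = 12.1·tan 5.70° = 1.208 m.
Layer 2: sin θ = 1310·sin 5.7°/773 = 0.1683, θ = 9.69°; offset = 13.5·tan 9.69° = 2.305 m.
Summing the layer offsets gives 3.513 m.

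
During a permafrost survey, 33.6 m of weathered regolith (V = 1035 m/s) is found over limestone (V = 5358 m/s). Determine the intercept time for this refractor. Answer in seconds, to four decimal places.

0.0637 s

θ_c = arcsin(V₁/V₂) = arcsin(1035/5358) = 11.14°; cos θ_c = 0.9812.
tᵢ = 2h·cos θ_c / V₁ = 2·33.6·0.9812 / 1035 = 0.06370 s.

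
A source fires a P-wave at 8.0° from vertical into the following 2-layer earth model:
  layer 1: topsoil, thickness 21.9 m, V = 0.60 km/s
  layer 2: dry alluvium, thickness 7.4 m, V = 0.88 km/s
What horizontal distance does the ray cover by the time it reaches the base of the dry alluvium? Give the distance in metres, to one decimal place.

Ray parameter p = sin 8.0° / 0.60 km/s = 2.3196e-01 s/km.
Layer 1: θ = 8.00°; offset = 21.9·tan 8.00° = 3.078 m.
Layer 2: sin θ = p·0.88 = 0.2041 → θ = 11.78°; offset = 7.4·tan 11.78° = 1.543 m.
Total horizontal offset = 4.621 m.

4.6 m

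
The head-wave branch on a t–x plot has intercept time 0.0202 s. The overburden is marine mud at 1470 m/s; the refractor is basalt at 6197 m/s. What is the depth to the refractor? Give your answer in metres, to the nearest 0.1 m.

15.3 m

θ_c = arcsin(1470/6197) = 13.72°; cos θ_c = 0.9715.
tᵢ = 2h cos θ_c/V₁ ⇒ h = tᵢ·V₁/(2 cos θ_c) = 0.0202·1470/(2·0.9715) = 15.28 m.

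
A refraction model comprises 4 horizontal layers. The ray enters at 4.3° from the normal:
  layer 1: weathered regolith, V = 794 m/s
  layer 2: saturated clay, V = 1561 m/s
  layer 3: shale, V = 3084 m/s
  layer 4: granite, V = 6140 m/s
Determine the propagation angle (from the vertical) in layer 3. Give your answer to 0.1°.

Ray parameter p = sin 4.3° / 794 = 9.4432e-05 s/m.
sin θ_3 = p·V_3 = 9.4432e-05 × 3084 = 0.2912.
θ_3 = arcsin 0.2912 = 16.93°.

16.9°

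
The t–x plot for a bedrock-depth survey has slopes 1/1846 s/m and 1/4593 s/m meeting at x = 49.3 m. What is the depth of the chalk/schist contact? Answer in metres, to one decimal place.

16.1 m

h = (x_cross/2)·√((V₂−V₁)/(V₂+V₁)).
(V₂−V₁)/(V₂+V₁) = (4593−1846)/(4593+1846) = 0.4266; √ = 0.6532.
h = (49.3/2)·0.6532 = 16.10 m.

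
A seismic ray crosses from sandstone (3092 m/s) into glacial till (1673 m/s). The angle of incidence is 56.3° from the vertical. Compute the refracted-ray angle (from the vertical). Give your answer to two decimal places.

26.75°

Snell's law: sin θ₂ = (V₂/V₁)·sin θ₁ = (1673/3092)·sin 56.3° = 0.4501.
θ₂ = arcsin 0.4501 = 26.75° from the normal.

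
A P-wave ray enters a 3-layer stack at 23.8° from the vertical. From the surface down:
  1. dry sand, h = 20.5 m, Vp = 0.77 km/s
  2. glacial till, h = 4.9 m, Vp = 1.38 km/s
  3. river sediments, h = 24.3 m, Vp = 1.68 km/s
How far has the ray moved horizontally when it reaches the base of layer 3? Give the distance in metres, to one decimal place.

Ray parameter p = sin 23.8° / 0.77 km/s = 5.2408e-01 s/km.
Layer 1: θ = 23.80°; offset = 20.5·tan 23.80° = 9.042 m.
Layer 2: sin θ = p·1.38 = 0.7232 → θ = 46.32°; offset = 4.9·tan 46.32° = 5.132 m.
Layer 3: sin θ = p·1.68 = 0.8805 → θ = 61.70°; offset = 24.3·tan 61.70° = 45.127 m.
Summing the layer offsets gives 59.300 m.

59.3 m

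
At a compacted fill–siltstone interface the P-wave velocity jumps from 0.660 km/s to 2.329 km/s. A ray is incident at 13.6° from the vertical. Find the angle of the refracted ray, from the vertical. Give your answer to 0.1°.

sin θ₁/V₁ = sin θ₂/V₂ ⇒ sin θ₂ = 2.329·sin 13.6°/0.660 = 2.329·0.2351/0.660 = 0.8298.
θ₂ = arcsin 0.8298 = 56.07° from the normal.

56.1°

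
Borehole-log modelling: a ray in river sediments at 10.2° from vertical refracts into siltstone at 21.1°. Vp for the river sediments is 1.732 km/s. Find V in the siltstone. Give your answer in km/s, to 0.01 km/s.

sin 10.2° = 0.1771; sin 21.1° = 0.3600.
V₂ = V₁·(sin θ₂/sin θ₁) = 1.732·(0.3600/0.1771) = 3.52 km/s.

3.52 km/s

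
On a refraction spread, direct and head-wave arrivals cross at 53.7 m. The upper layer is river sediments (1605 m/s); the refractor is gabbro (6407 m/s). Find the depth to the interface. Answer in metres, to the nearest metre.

21 m

h = (x_cross/2)·√((V₂−V₁)/(V₂+V₁)).
(V₂−V₁)/(V₂+V₁) = (6407−1605)/(6407+1605) = 0.5994; √ = 0.7742.
h = (53.7/2)·0.7742 = 20.79 m.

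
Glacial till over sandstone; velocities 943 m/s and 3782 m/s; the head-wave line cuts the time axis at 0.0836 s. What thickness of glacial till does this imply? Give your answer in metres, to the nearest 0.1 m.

40.7 m

h = tᵢ·V₁·V₂ / (2·√(V₂²−V₁²)).
√(V₂²−V₁²) = √(3782² − 943²) = 3662.6 m/s.
h = 0.0836 s × 943 × 3782 / (2 × 3662.6) = 40.70 m.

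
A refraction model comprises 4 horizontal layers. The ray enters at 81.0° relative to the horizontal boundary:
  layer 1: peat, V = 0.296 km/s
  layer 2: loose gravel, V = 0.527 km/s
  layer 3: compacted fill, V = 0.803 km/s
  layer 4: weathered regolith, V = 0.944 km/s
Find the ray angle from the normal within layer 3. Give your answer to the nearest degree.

From the normal: θ₁ = 90° − 81.0° = 9.0°.
Ray parameter p = sin 9.0° / 0.296 = 5.2849e-01 s/km.
sin θ_3 = p·V_3 = 5.2849e-01 × 0.803 = 0.4244.
θ_3 = arcsin 0.4244 = 25.11°.

25°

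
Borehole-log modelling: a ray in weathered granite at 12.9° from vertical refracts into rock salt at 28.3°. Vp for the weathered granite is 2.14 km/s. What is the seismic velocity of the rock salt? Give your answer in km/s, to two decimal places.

4.54 km/s

sin 12.9° = 0.2233; sin 28.3° = 0.4741.
V₂ = V₁·(sin θ₂/sin θ₁) = 2.14·(0.4741/0.2233) = 4.54 km/s.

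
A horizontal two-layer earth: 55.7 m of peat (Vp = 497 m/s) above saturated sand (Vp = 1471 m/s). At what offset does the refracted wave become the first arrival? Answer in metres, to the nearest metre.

158 m

θ_c = arcsin(497/1471) = 19.75°, so cos θ_c = 0.9412 and tᵢ = 2h cos θ_c/V₁ = 0.2110 s.
At crossover x/V₁ = x/V₂ + tᵢ ⇒ x = tᵢ/(1/V₁ − 1/V₂) = 0.21096/(2.0121e-03 − 6.7981e-04) = 158.35 m.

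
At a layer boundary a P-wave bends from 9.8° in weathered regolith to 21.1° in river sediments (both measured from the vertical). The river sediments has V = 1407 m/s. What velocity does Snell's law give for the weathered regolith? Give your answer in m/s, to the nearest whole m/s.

665 m/s

sin 9.8° = 0.1702; sin 21.1° = 0.3600.
V₁ = V₂·(sin θ₁/sin θ₂) = 1407·(0.1702/0.3600) = 665.24 m/s.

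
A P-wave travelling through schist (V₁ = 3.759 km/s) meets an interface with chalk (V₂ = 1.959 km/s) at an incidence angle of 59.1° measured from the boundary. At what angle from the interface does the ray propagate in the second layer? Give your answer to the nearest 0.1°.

Convert to the normal: θ₁ = 90° − 59.1° = 30.9°.
sin θ₁/V₁ = sin θ₂/V₂ ⇒ sin θ₂ = 1.959·sin 30.9°/3.759 = 1.959·0.5135/3.759 = 0.2676.
θ₂ = sin⁻¹(0.2676) = 15.52° (from vertical).
From the interface: 90° − 15.52° = 74.48°.

74.5°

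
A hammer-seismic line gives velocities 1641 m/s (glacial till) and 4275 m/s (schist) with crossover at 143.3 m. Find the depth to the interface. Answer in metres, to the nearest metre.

48 m

x_cross = 2h·√((V₂+V₁)/(V₂−V₁)) → h = x_cross / (2·√((V₂+V₁)/(V₂−V₁))).
√((V₂+V₁)/(V₂−V₁)) = √((4275+1641)/(4275−1641)) = 1.4987.
h = 143.3 / (2·1.4987) = 47.81 m.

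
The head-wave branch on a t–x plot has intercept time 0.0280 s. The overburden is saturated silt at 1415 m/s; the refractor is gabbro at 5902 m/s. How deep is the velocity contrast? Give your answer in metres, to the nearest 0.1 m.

h = tᵢ·V₁·V₂ / (2·√(V₂²−V₁²)).
√(V₂²−V₁²) = √(5902² − 1415²) = 5729.9 m/s.
h = 0.028 s × 1415 × 5902 / (2 × 5729.9) = 20.41 m.

20.4 m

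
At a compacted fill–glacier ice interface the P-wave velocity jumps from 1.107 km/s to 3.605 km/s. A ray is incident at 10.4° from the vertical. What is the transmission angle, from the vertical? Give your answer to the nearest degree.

36°

sin θ₁/V₁ = sin θ₂/V₂ ⇒ sin θ₂ = 3.605·sin 10.4°/1.107 = 3.605·0.1805/1.107 = 0.5879.
θ₂ = arcsin 0.5879 = 36.01° from the normal.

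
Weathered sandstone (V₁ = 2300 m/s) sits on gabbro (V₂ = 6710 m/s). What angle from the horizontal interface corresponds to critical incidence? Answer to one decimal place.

70.0°

At critical incidence the refracted ray runs along the interface (θ₂ = 90°), so sin θ_c = V₁/V₂.
θ_c = arcsin(2300/6710) = arcsin 0.3428 = 20.05°.
Measured from the interface: 90° − 20.05° = 69.95°.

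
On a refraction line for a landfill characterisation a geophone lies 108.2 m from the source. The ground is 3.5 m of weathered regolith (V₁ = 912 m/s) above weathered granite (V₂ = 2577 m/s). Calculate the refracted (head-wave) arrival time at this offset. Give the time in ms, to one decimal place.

49.2 ms

θ_c = arcsin(V₁/V₂) = arcsin(912/2577) = 20.73°, cos θ_c = 0.9353.
Intercept time tᵢ = 2h cos θ_c / V₁ = 2·3.5·0.9353/912 = 0.00718 s.
t = x/V₂ + tᵢ = 108.2/2577 + 0.00718 = 0.04917 s.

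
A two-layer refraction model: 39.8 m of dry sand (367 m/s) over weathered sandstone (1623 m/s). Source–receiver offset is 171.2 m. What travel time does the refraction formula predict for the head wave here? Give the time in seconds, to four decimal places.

θ_c = arcsin(V₁/V₂) = arcsin(367/1623) = 13.07°, cos θ_c = 0.9741.
Intercept time tᵢ = 2h cos θ_c / V₁ = 2·39.8·0.9741/367 = 0.21128 s.
t = x/V₂ + tᵢ = 171.2/1623 + 0.21128 = 0.31676 s.

0.3168 s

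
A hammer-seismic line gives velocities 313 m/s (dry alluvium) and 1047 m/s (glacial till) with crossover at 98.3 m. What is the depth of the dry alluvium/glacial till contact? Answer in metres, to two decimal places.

x_cross = 2h·√((V₂+V₁)/(V₂−V₁)) → h = x_cross / (2·√((V₂+V₁)/(V₂−V₁))).
√((V₂+V₁)/(V₂−V₁)) = √((1047+313)/(1047−313)) = 1.3612.
h = 98.3 / (2·1.3612) = 36.11 m.

36.11 m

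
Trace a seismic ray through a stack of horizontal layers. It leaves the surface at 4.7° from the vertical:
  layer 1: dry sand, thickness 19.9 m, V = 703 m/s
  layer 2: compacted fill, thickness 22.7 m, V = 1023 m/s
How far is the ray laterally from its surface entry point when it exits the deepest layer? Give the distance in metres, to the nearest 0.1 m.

4.4 m

p = sin θ₁/V₁ = sin 4.7°/703 = 1.1656e-04 s/m is conserved through the stack.
Layer 1: θ = 4.70°; offset = 19.9·tan 4.70° = 1.636 m.
Layer 2: sin θ = p·1023 = 0.1192 → θ = 6.85°; offset = 22.7·tan 6.85° = 2.726 m.
Summing the layer offsets gives 4.362 m.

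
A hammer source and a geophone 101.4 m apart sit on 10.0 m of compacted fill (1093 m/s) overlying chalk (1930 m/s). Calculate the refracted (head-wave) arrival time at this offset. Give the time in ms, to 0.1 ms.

67.6 ms

t = x/V₂ + 2h·√(V₂²−V₁²)/(V₁V₂).
√(V₂²−V₁²) = √(1930²−1093²) = 1590.7 m/s; delay term = 2·10.0·1590.7/(1093·1930) = 0.01508 s.
t = 101.4/1930 + 0.01508 = 0.06762 s.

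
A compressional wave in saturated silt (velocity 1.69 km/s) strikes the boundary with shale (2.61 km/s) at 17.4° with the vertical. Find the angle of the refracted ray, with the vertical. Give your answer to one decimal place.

Snell's law: sin θ₂ = (V₂/V₁)·sin θ₁ = (2.61/1.69)·sin 17.4° = 0.4618.
θ₂ = sin⁻¹(0.4618) = 27.51° (from vertical).

27.5°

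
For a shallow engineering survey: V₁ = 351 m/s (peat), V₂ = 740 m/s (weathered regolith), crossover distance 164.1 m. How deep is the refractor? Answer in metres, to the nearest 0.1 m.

49.0 m

h = (x_cross/2)·√((V₂−V₁)/(V₂+V₁)).
(V₂−V₁)/(V₂+V₁) = (740−351)/(740+351) = 0.3566; √ = 0.5971.
h = (164.1/2)·0.5971 = 48.99 m.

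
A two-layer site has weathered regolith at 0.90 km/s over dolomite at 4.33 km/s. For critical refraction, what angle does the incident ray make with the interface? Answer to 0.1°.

Critical incidence: sin θ_c = V₁/V₂ = 0.90/4.33 = 0.2079.
θ_c = arcsin 0.2079 = 12.00°.
Measured from the interface: 90° − 12.00° = 78.00°.

78.0°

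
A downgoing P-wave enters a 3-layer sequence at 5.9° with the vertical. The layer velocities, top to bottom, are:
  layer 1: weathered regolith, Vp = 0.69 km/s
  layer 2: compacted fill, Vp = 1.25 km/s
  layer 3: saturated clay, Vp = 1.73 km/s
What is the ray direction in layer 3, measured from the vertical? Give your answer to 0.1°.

14.9°

Snell's law across each interface conserves sin θ / V, so sin θ_3 = V_3·sin θ₁/V₁.
sin θ_3 = 1.73 × sin 5.9° / 0.69 = 0.2577.
θ_3 = arcsin 0.2577 = 14.94°.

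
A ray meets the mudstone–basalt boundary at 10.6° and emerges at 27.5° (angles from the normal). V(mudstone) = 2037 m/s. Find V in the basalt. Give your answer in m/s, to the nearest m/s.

5113 m/s

sin 10.6° = 0.1840; sin 27.5° = 0.4617.
V₂ = V₁·(sin θ₂/sin θ₁) = 2037·(0.4617/0.1840) = 5113.21 m/s.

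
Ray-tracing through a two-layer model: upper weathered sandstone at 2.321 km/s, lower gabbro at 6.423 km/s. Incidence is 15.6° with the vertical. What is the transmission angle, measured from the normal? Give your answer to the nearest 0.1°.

Snell's law: sin θ₂ = (V₂/V₁)·sin θ₁ = (6.423/2.321)·sin 15.6° = 0.7442.
θ₂ = arcsin 0.7442 = 48.09° from the normal.

48.1°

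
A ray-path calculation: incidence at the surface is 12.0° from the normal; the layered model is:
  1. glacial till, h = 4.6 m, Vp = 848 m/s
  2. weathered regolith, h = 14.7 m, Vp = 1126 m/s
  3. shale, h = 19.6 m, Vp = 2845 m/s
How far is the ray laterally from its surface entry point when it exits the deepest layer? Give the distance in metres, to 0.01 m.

Apply Snell's law at each interface; in layer i the horizontal offset is hᵢ·tan θᵢ.
Layer 1: θ = 12.00°; offset = 4.6·tan 12.00° = 0.9778 m.
Layer 2: sin θ = 1126·sin 12.0°/848 = 0.2761, θ = 16.03°; offset = 14.7·tan 16.03° = 4.2223 m.
Layer 3: sin θ = 2845·sin 12.0°/848 = 0.6975, θ = 44.23°; offset = 19.6·tan 44.23° = 19.0798 m.
Σ offsets = 24.2799 m.

24.28 m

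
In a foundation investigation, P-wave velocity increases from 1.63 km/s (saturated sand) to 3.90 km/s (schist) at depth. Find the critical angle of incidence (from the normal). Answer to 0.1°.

24.7°

At critical incidence the refracted ray runs along the interface (θ₂ = 90°), so sin θ_c = V₁/V₂.
θ_c = arcsin(1.63/3.90) = arcsin 0.4179 = 24.71°.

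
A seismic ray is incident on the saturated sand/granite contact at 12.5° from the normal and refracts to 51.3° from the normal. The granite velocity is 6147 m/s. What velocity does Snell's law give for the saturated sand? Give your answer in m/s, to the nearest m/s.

sin 12.5° = 0.2164; sin 51.3° = 0.7804.
V₁ = V₂·(sin θ₁/sin θ₂) = 6147·(0.2164/0.7804) = 1704.77 m/s.

1705 m/s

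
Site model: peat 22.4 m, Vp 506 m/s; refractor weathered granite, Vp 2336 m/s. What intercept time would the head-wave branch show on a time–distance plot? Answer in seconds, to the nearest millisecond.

0.086 s

θ_c = arcsin(V₁/V₂) = arcsin(506/2336) = 12.51°; cos θ_c = 0.9763.
tᵢ = 2h·cos θ_c / V₁ = 2·22.4·0.9763 / 506 = 0.08644 s.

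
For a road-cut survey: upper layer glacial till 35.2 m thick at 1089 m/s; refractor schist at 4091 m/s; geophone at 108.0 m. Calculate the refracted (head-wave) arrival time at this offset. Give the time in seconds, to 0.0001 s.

0.0887 s

t = x/V₂ + 2h·√(V₂²−V₁²)/(V₁V₂).
√(V₂²−V₁²) = √(4091²−1089²) = 3943.4 m/s; delay term = 2·35.2·3943.4/(1089·4091) = 0.06231 s.
t = 108.0/4091 + 0.06231 = 0.08871 s.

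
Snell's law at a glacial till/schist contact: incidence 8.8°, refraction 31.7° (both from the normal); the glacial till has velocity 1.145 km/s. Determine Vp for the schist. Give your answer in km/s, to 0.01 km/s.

sin 8.8° = 0.1530; sin 31.7° = 0.5255.
V₂ = V₁·(sin θ₂/sin θ₁) = 1.145·(0.5255/0.1530) = 3.93 km/s.

3.93 km/s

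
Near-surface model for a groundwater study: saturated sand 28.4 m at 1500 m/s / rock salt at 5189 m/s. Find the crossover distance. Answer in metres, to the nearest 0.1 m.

76.5 m

x_cross = 2h·√((V₂+V₁)/(V₂−V₁)).
(V₂+V₁)/(V₂−V₁) = (5189+1500)/(5189−1500) = 1.8132; √ = 1.3466.
x_cross = 2·28.4·1.3466 = 76.48 m.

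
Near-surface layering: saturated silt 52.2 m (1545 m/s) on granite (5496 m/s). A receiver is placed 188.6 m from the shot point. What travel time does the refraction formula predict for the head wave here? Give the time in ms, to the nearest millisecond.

θ_c = arcsin(V₁/V₂) = arcsin(1545/5496) = 16.33°, cos θ_c = 0.9597.
Intercept time tᵢ = 2h cos θ_c / V₁ = 2·52.2·0.9597/1545 = 0.06485 s.
t = x/V₂ + tᵢ = 188.6/5496 + 0.06485 = 0.09916 s.

99 ms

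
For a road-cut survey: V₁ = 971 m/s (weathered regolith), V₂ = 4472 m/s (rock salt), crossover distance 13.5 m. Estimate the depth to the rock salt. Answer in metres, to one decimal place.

5.4 m

h = (x_cross/2)·√((V₂−V₁)/(V₂+V₁)).
(V₂−V₁)/(V₂+V₁) = (4472−971)/(4472+971) = 0.6432; √ = 0.8020.
h = (13.5/2)·0.8020 = 5.41 m.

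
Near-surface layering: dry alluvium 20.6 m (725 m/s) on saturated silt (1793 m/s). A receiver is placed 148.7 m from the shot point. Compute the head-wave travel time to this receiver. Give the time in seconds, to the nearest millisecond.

θ_c = arcsin(V₁/V₂) = arcsin(725/1793) = 23.85°, cos θ_c = 0.9146.
Intercept time tᵢ = 2h cos θ_c / V₁ = 2·20.6·0.9146/725 = 0.05197 s.
t = x/V₂ + tᵢ = 148.7/1793 + 0.05197 = 0.13491 s.

0.135 s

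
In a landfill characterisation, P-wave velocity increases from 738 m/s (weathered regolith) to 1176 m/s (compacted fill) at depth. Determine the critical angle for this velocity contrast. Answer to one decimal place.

Critical incidence: sin θ_c = V₁/V₂ = 738/1176 = 0.6276.
θ_c = arcsin 0.6276 = 38.87°.

38.9°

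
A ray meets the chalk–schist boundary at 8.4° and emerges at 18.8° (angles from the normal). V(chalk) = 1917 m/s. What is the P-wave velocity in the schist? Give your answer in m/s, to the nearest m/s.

4229 m/s

sin 8.4° = 0.1461; sin 18.8° = 0.3223.
V₂ = V₁·(sin θ₂/sin θ₁) = 1917·(0.3223/0.1461) = 4228.99 m/s.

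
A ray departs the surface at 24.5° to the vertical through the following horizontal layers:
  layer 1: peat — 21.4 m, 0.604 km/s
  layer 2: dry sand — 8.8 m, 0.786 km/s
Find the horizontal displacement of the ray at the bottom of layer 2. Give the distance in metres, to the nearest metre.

15 m

Apply Snell's law at each interface; in layer i the horizontal offset is hᵢ·tan θᵢ.
Layer 1: θ = 24.50°; offset = 21.4·tan 24.50° = 9.753 m.
Layer 2: sin θ = 0.786·sin 24.5°/0.604 = 0.5397, θ = 32.66°; offset = 8.8·tan 32.66° = 5.641 m.
Total horizontal offset = 15.393 m.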